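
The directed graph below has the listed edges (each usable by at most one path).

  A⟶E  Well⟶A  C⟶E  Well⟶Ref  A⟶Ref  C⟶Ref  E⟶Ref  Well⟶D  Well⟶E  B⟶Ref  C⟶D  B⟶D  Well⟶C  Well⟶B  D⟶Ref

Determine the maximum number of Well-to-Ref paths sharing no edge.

6

Assign every edge capacity 1; by Menger, the answer equals the max flow.
Path Well→Ref (+1); total 1.
Path Well→A→Ref (+1); total 2.
Path Well→B→Ref (+1); total 3.
Path Well→C→Ref (+1); total 4.
Path Well→D→Ref (+1); total 5.
Path Well→E→Ref (+1); total 6.
No residual Well→Ref path; max flow = 6.
Certifying cut of size 6: {Well→A, Well→B, Well→C, Well→D, Well→E, Well→Ref}.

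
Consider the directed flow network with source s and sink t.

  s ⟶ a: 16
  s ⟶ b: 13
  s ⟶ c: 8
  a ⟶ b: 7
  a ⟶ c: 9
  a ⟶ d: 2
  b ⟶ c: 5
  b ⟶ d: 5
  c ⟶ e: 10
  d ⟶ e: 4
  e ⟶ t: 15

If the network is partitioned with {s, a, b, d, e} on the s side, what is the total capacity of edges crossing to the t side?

37

Edges leaving {s, a, b, d, e}: s→c (8), a→c (9), b→c (5), e→t (15).
Cut capacity = 8 + 9 + 5 + 15 = 37.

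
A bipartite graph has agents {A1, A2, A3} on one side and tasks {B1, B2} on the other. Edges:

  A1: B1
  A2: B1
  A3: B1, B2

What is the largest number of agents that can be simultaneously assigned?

Unit-capacity flow: source→left, listed edges, right→sink; max matching = max flow.
Augmenting path A1→B1 (+1); matched 1.
Augmenting path A3→B2 (+1); matched 2.
No augmenting path remains; maximum matching = 2.
König certificate: {A3, B1} is a vertex cover of size 2 (every listed pair touches it), so no matching can be larger.

2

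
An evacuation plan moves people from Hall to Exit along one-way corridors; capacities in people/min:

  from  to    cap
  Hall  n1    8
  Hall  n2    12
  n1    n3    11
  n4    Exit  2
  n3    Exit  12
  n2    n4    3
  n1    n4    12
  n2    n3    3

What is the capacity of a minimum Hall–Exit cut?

13

Augment Hall→n1→n3→Exit: bottleneck 8, flow now 8.
Augment Hall→n2→n3→Exit: bottleneck 3, flow now 11.
Augment Hall→n2→n4→Exit: bottleneck 2, flow now 13.
No augmenting path remains; maximum flow = 13.
By max-flow min-cut, the minimum cut capacity equals the max flow.
In the residual graph, reachable from Hall: {Hall, n2, n4}.
Min-cut edges: Hall→n1 (8), n2→n3 (3), n4→Exit (2); capacity 8 + 3 + 2 = 13.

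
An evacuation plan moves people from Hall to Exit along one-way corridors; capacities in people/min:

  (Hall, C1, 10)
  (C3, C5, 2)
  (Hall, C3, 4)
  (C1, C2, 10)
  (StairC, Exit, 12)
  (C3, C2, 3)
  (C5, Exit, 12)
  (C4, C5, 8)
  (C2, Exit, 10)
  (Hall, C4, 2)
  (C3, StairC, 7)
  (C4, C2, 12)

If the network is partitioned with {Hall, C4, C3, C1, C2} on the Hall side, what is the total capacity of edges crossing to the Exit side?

Edges leaving {Hall, C4, C3, C1, C2}: C4→C5 (8), C3→C5 (2), C3→StairC (7), C2→Exit (10).
Cut capacity = 8 + 2 + 7 + 10 = 27.

27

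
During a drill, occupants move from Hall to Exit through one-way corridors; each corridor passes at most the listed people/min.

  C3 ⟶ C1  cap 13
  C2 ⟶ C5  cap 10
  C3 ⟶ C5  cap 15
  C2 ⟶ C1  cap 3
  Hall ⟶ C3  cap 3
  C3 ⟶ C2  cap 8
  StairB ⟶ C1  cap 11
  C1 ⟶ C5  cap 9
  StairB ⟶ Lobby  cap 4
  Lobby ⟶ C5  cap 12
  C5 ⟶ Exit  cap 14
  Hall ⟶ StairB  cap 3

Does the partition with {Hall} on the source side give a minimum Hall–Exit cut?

Yes — it is a minimum cut (capacity 6).

Given cut capacity: 3 + 3 = 6.
Augment Hall→C3→C5→Exit: bottleneck 3, flow now 3.
Augment Hall→StairB→C1→C5→Exit: bottleneck 3, flow now 6.
No augmenting path remains; maximum flow = 6.
Cut capacity 6 equals the max flow, so it is a minimum cut.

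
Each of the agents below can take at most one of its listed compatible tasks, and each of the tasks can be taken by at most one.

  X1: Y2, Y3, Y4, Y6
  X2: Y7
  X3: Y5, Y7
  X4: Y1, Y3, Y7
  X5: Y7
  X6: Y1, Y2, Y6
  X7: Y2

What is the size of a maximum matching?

6

Unit-capacity flow: source→left, listed edges, right→sink; max matching = max flow.
Augmenting path X1→Y2 (+1); matched 1.
Augmenting path X2→Y7 (+1); matched 2.
Augmenting path X3→Y5 (+1); matched 3.
Augmenting path X4→Y1 (+1); matched 4.
Augmenting path X6→Y6 (+1); matched 5.
Augmenting path X7→Y2→X1→Y3 (+1); matched 6.
No augmenting path remains; maximum matching = 6.
König certificate: {X1, X3, X4, X6, X7, Y7} is a vertex cover of size 6 (every listed pair touches it), so no matching can be larger.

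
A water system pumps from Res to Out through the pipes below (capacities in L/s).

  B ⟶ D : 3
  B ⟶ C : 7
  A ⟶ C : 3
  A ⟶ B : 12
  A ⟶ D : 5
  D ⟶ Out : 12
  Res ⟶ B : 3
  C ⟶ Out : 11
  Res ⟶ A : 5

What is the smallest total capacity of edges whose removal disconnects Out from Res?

Augment Res→A→C→Out: bottleneck 3, flow now 3.
Augment Res→A→D→Out: bottleneck 2, flow now 5.
Augment Res→B→C→Out: bottleneck 3, flow now 8.
No augmenting path remains; maximum flow = 8.
By max-flow min-cut, the minimum cut capacity equals the max flow.
In the residual graph, reachable from Res: {Res}.
Min-cut edges: Res→A (5), Res→B (3); capacity 5 + 3 = 8.

8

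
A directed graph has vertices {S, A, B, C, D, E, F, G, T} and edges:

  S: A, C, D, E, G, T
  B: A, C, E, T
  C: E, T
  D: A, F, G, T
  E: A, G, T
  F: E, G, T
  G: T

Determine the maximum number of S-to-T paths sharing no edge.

5

Assign every edge capacity 1; by Menger, the answer equals the max flow.
Path S→T (+1); total 1.
Path S→C→T (+1); total 2.
Path S→D→T (+1); total 3.
Path S→E→T (+1); total 4.
Path S→G→T (+1); total 5.
No residual S→T path; max flow = 5.
Certifying cut of size 5: {S→C, S→D, S→E, S→G, S→T}.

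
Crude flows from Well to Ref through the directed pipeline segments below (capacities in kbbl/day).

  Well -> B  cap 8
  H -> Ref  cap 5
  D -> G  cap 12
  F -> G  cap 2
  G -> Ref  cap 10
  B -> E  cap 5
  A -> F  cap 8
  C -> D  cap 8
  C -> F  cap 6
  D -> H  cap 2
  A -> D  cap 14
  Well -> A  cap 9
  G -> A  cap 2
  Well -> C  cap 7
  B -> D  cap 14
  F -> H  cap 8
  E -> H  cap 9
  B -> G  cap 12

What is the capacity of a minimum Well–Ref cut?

15

Augment Well→B→G→Ref: bottleneck 8, flow now 8.
Augment Well→A→D→G→Ref: bottleneck 2, flow now 10.
Augment Well→A→D→H→Ref: bottleneck 2, flow now 12.
Augment Well→A→F→H→Ref: bottleneck 3, flow now 15.
No augmenting path remains; maximum flow = 15.
By max-flow min-cut, the minimum cut capacity equals the max flow.
In the residual graph, reachable from Well: {Well, A, B, C, D, E, F, G, H}.
Min-cut edges: G→Ref (10), H→Ref (5); capacity 10 + 5 = 15.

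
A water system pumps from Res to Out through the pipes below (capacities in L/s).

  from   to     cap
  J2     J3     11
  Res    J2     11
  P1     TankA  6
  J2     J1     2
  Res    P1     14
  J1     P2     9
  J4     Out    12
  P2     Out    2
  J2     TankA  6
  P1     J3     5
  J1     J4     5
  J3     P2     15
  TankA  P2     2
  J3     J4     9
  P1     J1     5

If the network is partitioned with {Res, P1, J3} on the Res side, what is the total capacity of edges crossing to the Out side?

46

Edges leaving {Res, P1, J3}: Res→J2 (11), P1→TankA (6), P1→J1 (5), J3→P2 (15), J3→J4 (9).
Cut capacity = 11 + 6 + 5 + 15 + 9 = 46.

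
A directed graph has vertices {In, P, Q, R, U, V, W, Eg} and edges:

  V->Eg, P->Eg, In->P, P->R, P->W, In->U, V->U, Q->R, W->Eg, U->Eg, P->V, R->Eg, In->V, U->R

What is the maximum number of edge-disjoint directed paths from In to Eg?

Assign every edge capacity 1; by Menger, the answer equals the max flow.
Path In→P→Eg (+1); total 1.
Path In→U→Eg (+1); total 2.
Path In→V→Eg (+1); total 3.
No residual In→Eg path; max flow = 3.
Certifying cut of size 3: {In→P, In→U, In→V}.

3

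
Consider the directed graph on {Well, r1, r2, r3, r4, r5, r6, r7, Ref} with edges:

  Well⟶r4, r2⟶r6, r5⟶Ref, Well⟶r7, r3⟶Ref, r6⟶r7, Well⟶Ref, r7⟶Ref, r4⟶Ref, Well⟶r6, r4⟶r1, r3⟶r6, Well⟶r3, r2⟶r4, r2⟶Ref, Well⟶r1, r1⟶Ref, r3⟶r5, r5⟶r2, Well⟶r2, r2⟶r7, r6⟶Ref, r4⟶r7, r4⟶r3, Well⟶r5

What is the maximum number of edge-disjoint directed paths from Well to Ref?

Assign every edge capacity 1; by Menger, the answer equals the max flow.
Path Well→Ref (+1); total 1.
Path Well→r1→Ref (+1); total 2.
Path Well→r2→Ref (+1); total 3.
Path Well→r3→Ref (+1); total 4.
Path Well→r4→Ref (+1); total 5.
Path Well→r5→Ref (+1); total 6.
Path Well→r6→Ref (+1); total 7.
Path Well→r7→Ref (+1); total 8.
No residual Well→Ref path; max flow = 8.
Certifying cut of size 8: {Well→Ref, Well→r1, Well→r2, Well→r3, Well→r4, Well→r5, Well→r6, Well→r7}.

8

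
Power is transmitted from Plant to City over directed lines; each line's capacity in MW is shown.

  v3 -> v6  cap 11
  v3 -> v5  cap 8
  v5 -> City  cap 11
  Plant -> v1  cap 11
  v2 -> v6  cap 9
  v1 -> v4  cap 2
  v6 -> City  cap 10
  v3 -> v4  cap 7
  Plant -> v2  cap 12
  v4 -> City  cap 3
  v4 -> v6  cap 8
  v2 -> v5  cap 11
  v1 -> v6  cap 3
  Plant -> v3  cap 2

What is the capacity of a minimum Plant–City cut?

Augment Plant→v1→v4→City: bottleneck 2, flow now 2.
Augment Plant→v1→v6→City: bottleneck 3, flow now 5.
Augment Plant→v2→v5→City: bottleneck 11, flow now 16.
Augment Plant→v2→v6→City: bottleneck 1, flow now 17.
Augment Plant→v3→v4→City: bottleneck 1, flow now 18.
Augment Plant→v3→v6→City: bottleneck 1, flow now 19.
No augmenting path remains; maximum flow = 19.
By max-flow min-cut, the minimum cut capacity equals the max flow.
In the residual graph, reachable from Plant: {Plant, v1}.
Min-cut edges: Plant→v2 (12), Plant→v3 (2), v1→v4 (2), v1→v6 (3); capacity 12 + 2 + 2 + 3 = 19.

19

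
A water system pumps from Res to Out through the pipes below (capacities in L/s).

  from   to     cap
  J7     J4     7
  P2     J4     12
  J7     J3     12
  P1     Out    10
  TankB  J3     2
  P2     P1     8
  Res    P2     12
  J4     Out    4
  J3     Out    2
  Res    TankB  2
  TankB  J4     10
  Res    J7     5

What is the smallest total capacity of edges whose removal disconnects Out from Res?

14

Augment Res→P2→J4→Out: bottleneck 4, flow now 4.
Augment Res→P2→P1→Out: bottleneck 8, flow now 12.
Augment Res→TankB→J3→Out: bottleneck 2, flow now 14.
No augmenting path remains; maximum flow = 14.
By max-flow min-cut, the minimum cut capacity equals the max flow.
In the residual graph, reachable from Res: {Res, P2, TankB, J7, J4, J3}.
Min-cut edges: P2→P1 (8), J4→Out (4), J3→Out (2); capacity 8 + 4 + 2 = 14.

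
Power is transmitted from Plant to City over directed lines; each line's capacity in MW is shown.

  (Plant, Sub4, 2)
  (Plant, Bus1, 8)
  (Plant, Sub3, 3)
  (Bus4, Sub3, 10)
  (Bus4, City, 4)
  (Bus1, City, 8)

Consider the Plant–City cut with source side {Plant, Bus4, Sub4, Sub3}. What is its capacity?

12

Edges leaving {Plant, Bus4, Sub4, Sub3}: Plant→Bus1 (8), Bus4→City (4).
Cut capacity = 8 + 4 = 12.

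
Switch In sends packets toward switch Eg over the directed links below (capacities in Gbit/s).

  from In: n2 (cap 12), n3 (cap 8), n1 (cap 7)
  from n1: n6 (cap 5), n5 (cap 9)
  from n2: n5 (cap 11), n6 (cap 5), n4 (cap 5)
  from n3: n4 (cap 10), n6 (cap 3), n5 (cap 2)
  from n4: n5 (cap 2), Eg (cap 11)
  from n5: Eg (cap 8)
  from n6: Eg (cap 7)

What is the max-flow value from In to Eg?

26

Augment In→n1→n5→Eg: bottleneck 7, flow now 7.
Augment In→n2→n4→Eg: bottleneck 5, flow now 12.
Augment In→n2→n5→Eg: bottleneck 1, flow now 13.
Augment In→n2→n6→Eg: bottleneck 5, flow now 18.
Augment In→n3→n4→Eg: bottleneck 6, flow now 24.
Augment In→n3→n6→Eg: bottleneck 2, flow now 26.
No augmenting path remains; maximum flow = 26.
In the residual graph, reachable from In: {In, n1, n2, n3, n4, n5, n6}.
Min-cut edges: n4→Eg (11), n5→Eg (8), n6→Eg (7); capacity 11 + 8 + 7 = 26.
This cut is saturated, so no flow can exceed 26.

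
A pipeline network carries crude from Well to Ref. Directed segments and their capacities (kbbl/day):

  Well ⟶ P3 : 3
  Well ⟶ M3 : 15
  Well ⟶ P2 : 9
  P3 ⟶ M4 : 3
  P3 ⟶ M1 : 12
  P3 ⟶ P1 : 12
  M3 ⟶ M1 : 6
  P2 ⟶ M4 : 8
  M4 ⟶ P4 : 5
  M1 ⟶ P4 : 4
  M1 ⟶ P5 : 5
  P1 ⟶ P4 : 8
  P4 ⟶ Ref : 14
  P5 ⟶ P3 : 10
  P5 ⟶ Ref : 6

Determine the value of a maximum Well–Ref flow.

Augment Well→P3→M4→P4→Ref: bottleneck 3, flow now 3.
Augment Well→M3→M1→P4→Ref: bottleneck 4, flow now 7.
Augment Well→M3→M1→P5→Ref: bottleneck 2, flow now 9.
Augment Well→P2→M4→P4→Ref: bottleneck 2, flow now 11.
Augment Well→P2→M4→P3→M1→P5→Ref: bottleneck 3, flow now 14. (uses reverse residual edge)
No augmenting path remains; maximum flow = 14.
In the residual graph, reachable from Well: {Well, M3, P2, M4}.
Min-cut edges: Well→P3 (3), M3→M1 (6), M4→P4 (5); capacity 3 + 6 + 5 = 14.
This cut is saturated, so no flow can exceed 14.

14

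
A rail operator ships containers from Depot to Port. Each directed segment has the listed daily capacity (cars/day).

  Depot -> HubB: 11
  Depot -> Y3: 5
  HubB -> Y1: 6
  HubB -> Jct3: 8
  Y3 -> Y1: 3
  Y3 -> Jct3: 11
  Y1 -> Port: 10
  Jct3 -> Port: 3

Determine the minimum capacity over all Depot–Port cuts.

Augment Depot→HubB→Y1→Port: bottleneck 6, flow now 6.
Augment Depot→HubB→Jct3→Port: bottleneck 3, flow now 9.
Augment Depot→Y3→Y1→Port: bottleneck 3, flow now 12.
No augmenting path remains; maximum flow = 12.
By max-flow min-cut, the minimum cut capacity equals the max flow.
In the residual graph, reachable from Depot: {Depot, HubB, Y3, Jct3}.
Min-cut edges: HubB→Y1 (6), Y3→Y1 (3), Jct3→Port (3); capacity 6 + 3 + 3 = 12.

12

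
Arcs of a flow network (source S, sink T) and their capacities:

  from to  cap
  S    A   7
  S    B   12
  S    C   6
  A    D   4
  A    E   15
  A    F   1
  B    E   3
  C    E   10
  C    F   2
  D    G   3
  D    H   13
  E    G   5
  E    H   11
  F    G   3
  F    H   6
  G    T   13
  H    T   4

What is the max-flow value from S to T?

Augment S→A→D→G→T: bottleneck 3, flow now 3.
Augment S→A→D→H→T: bottleneck 1, flow now 4.
Augment S→A→E→G→T: bottleneck 3, flow now 7.
Augment S→B→E→G→T: bottleneck 2, flow now 9.
Augment S→B→E→H→T: bottleneck 1, flow now 10.
Augment S→C→E→H→T: bottleneck 2, flow now 12.
Augment S→C→F→G→T: bottleneck 2, flow now 14.
Augment S→C→E→A→F→G→T: bottleneck 1, flow now 15. (uses reverse residual edge)
No augmenting path remains; maximum flow = 15.
In the residual graph, reachable from S: {S, A, B, C, D, E, H}.
Min-cut edges: A→F (1), C→F (2), D→G (3), E→G (5), H→T (4); capacity 1 + 2 + 3 + 5 + 4 = 15.
This cut is saturated, so no flow can exceed 15.

15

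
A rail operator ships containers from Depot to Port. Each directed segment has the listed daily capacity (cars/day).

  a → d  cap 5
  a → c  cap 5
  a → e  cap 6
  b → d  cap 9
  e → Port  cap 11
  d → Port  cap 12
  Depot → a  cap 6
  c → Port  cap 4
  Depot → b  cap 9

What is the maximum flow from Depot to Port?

15

Augment Depot→a→c→Port: bottleneck 4, flow now 4.
Augment Depot→a→d→Port: bottleneck 2, flow now 6.
Augment Depot→b→d→Port: bottleneck 9, flow now 15.
No augmenting path remains; maximum flow = 15.
In the residual graph, reachable from Depot: {Depot}.
Min-cut edges: Depot→a (6), Depot→b (9); capacity 6 + 9 = 15.
This cut is saturated, so no flow can exceed 15.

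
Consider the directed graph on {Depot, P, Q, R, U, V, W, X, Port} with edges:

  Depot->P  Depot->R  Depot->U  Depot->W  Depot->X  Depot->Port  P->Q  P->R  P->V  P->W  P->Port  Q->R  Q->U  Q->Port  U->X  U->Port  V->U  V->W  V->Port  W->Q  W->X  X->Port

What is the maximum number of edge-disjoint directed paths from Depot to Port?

5

Assign every edge capacity 1; by Menger, the answer equals the max flow.
Path Depot→Port (+1); total 1.
Path Depot→P→Port (+1); total 2.
Path Depot→U→Port (+1); total 3.
Path Depot→X→Port (+1); total 4.
Path Depot→W→Q→Port (+1); total 5.
No residual Depot→Port path; max flow = 5.
Certifying cut of size 5: {Depot→P, Depot→Port, Depot→U, Depot→W, Depot→X}.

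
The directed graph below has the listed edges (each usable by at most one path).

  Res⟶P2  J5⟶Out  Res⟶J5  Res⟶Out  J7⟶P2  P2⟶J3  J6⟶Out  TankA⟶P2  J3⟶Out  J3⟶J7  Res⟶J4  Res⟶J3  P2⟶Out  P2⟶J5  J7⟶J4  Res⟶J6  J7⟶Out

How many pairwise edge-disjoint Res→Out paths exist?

5

Assign every edge capacity 1; by Menger, the answer equals the max flow.
Path Res→Out (+1); total 1.
Path Res→P2→Out (+1); total 2.
Path Res→J3→Out (+1); total 3.
Path Res→J5→Out (+1); total 4.
Path Res→J6→Out (+1); total 5.
No residual Res→Out path; max flow = 5.
Certifying cut of size 5: {Res→J3, Res→J5, Res→J6, Res→Out, Res→P2}.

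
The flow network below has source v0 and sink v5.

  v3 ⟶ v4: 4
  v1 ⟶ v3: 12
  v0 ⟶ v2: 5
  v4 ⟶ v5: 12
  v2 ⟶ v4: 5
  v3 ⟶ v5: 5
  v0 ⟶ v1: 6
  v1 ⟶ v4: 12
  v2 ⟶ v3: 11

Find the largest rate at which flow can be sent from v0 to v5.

11

Augment v0→v1→v3→v5: bottleneck 5, flow now 5.
Augment v0→v1→v4→v5: bottleneck 1, flow now 6.
Augment v0→v2→v4→v5: bottleneck 5, flow now 11.
No augmenting path remains; maximum flow = 11.
In the residual graph, reachable from v0: {v0}.
Min-cut edges: v0→v1 (6), v0→v2 (5); capacity 6 + 5 = 11.
This cut is saturated, so no flow can exceed 11.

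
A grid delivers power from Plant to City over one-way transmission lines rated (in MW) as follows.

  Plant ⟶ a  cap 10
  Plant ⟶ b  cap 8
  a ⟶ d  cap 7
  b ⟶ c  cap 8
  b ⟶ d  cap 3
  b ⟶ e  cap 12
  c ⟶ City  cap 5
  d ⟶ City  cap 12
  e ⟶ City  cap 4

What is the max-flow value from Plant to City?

Augment Plant→a→d→City: bottleneck 7, flow now 7.
Augment Plant→b→c→City: bottleneck 5, flow now 12.
Augment Plant→b→d→City: bottleneck 3, flow now 15.
No augmenting path remains; maximum flow = 15.
In the residual graph, reachable from Plant: {Plant, a}.
Min-cut edges: Plant→b (8), a→d (7); capacity 8 + 7 = 15.
This cut is saturated, so no flow can exceed 15.

15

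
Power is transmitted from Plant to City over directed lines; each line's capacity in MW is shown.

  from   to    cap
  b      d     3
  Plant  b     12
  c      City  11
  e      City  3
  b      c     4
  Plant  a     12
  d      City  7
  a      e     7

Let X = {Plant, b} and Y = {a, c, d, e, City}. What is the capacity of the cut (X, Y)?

19

Edges leaving {Plant, b}: Plant→a (12), b→c (4), b→d (3).
Cut capacity = 12 + 4 + 3 = 19.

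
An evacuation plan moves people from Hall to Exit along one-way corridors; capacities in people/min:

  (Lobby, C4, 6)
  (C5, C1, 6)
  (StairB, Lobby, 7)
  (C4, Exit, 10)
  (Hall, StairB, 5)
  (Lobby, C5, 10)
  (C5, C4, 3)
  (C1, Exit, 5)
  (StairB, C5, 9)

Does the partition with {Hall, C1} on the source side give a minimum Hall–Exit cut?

Given cut capacity: 5 + 5 = 10.
Augment Hall→StairB→C5→C4→Exit: bottleneck 3, flow now 3.
Augment Hall→StairB→C5→C1→Exit: bottleneck 2, flow now 5.
No augmenting path remains; maximum flow = 5.
In the residual graph, reachable from Hall: {Hall}.
Min-cut edges: Hall→StairB (5); capacity 5 = 5.
Cut capacity 10 exceeds the max flow 5, so it is not minimum.

No — its capacity is 10, but the minimum cut has capacity 5.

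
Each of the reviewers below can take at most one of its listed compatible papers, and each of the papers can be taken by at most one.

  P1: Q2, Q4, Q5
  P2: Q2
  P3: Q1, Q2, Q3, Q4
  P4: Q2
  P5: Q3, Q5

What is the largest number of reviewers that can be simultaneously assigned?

4

Unit-capacity flow: source→left, listed edges, right→sink; max matching = max flow.
Augmenting path P1→Q2 (+1); matched 1.
Augmenting path P3→Q1 (+1); matched 2.
Augmenting path P5→Q3 (+1); matched 3.
Augmenting path P2→Q2→P1→Q4 (+1); matched 4.
No augmenting path remains; maximum matching = 4.
König certificate: {P1, P3, P5, Q2} is a vertex cover of size 4 (every listed pair touches it), so no matching can be larger.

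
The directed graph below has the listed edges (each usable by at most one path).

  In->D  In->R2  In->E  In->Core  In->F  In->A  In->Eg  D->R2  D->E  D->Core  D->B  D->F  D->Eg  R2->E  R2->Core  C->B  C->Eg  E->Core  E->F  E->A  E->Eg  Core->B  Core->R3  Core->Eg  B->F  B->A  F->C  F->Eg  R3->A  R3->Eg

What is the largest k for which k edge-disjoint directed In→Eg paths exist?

6

Assign every edge capacity 1; by Menger, the answer equals the max flow.
Path In→Eg (+1); total 1.
Path In→D→Eg (+1); total 2.
Path In→E→Eg (+1); total 3.
Path In→Core→Eg (+1); total 4.
Path In→F→Eg (+1); total 5.
Path In→R2→Core→R3→Eg (+1); total 6.
No residual In→Eg path; max flow = 6.
Certifying cut of size 6: {In→Core, In→D, In→E, In→Eg, In→F, In→R2}.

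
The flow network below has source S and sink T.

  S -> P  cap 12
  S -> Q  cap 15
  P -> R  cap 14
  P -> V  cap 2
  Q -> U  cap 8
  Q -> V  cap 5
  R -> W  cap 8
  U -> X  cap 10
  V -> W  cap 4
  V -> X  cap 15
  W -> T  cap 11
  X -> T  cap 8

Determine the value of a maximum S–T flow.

Augment S→P→R→W→T: bottleneck 8, flow now 8.
Augment S→P→V→W→T: bottleneck 2, flow now 10.
Augment S→Q→U→X→T: bottleneck 8, flow now 18.
Augment S→Q→V→W→T: bottleneck 1, flow now 19.
No augmenting path remains; maximum flow = 19.
In the residual graph, reachable from S: {S, P, Q, R, U, V, W, X}.
Min-cut edges: W→T (11), X→T (8); capacity 11 + 8 = 19.
This cut is saturated, so no flow can exceed 19.

19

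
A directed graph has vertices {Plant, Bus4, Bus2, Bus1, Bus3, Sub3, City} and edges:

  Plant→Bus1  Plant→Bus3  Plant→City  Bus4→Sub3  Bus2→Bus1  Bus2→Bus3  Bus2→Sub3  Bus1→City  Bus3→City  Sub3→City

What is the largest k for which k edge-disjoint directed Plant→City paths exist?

Assign every edge capacity 1; by Menger, the answer equals the max flow.
Path Plant→City (+1); total 1.
Path Plant→Bus1→City (+1); total 2.
Path Plant→Bus3→City (+1); total 3.
No residual Plant→City path; max flow = 3.
Certifying cut of size 3: {Plant→Bus1, Plant→Bus3, Plant→City}.

3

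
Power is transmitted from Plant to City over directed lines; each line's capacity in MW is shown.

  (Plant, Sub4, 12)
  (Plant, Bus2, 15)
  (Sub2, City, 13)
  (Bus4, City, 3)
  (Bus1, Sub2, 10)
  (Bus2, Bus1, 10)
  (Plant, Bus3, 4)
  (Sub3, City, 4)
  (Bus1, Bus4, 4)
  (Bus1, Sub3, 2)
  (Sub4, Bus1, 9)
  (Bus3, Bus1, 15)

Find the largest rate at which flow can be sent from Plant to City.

Augment Plant→Bus2→Bus1→Sub3→City: bottleneck 2, flow now 2.
Augment Plant→Bus2→Bus1→Bus4→City: bottleneck 3, flow now 5.
Augment Plant→Bus2→Bus1→Sub2→City: bottleneck 5, flow now 10.
Augment Plant→Bus3→Bus1→Sub2→City: bottleneck 4, flow now 14.
Augment Plant→Sub4→Bus1→Sub2→City: bottleneck 1, flow now 15.
No augmenting path remains; maximum flow = 15.
In the residual graph, reachable from Plant: {Plant, Bus2, Bus3, Sub4, Bus1, Bus4}.
Min-cut edges: Bus1→Sub3 (2), Bus1→Sub2 (10), Bus4→City (3); capacity 2 + 10 + 3 = 15.
This cut is saturated, so no flow can exceed 15.

15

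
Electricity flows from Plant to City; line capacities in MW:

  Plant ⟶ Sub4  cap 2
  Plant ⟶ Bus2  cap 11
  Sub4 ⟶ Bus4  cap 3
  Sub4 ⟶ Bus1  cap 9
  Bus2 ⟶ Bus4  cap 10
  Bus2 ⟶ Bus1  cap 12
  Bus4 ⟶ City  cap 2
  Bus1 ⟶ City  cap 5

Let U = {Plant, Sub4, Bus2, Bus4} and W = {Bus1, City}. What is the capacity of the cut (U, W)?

23

Edges leaving {Plant, Sub4, Bus2, Bus4}: Sub4→Bus1 (9), Bus2→Bus1 (12), Bus4→City (2).
Cut capacity = 9 + 12 + 2 = 23.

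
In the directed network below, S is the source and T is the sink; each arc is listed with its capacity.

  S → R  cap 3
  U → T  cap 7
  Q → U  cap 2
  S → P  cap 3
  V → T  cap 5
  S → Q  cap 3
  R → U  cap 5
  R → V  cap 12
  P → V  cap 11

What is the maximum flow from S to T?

8

Augment S→P→V→T: bottleneck 3, flow now 3.
Augment S→Q→U→T: bottleneck 2, flow now 5.
Augment S→R→U→T: bottleneck 3, flow now 8.
No augmenting path remains; maximum flow = 8.
In the residual graph, reachable from S: {S, Q}.
Min-cut edges: S→P (3), S→R (3), Q→U (2); capacity 3 + 3 + 2 = 8.
This cut is saturated, so no flow can exceed 8.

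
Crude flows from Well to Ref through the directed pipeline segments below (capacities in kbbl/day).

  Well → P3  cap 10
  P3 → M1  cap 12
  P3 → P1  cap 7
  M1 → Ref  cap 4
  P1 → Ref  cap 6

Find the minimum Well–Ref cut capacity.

10

Augment Well→P3→M1→Ref: bottleneck 4, flow now 4.
Augment Well→P3→P1→Ref: bottleneck 6, flow now 10.
No augmenting path remains; maximum flow = 10.
By max-flow min-cut, the minimum cut capacity equals the max flow.
In the residual graph, reachable from Well: {Well}.
Min-cut edges: Well→P3 (10); capacity 10 = 10.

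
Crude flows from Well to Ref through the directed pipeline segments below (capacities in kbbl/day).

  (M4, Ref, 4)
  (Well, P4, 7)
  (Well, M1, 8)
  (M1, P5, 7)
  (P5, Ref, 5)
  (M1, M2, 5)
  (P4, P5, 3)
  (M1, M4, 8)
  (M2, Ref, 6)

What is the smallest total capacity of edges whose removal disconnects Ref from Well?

11

Augment Well→P4→P5→Ref: bottleneck 3, flow now 3.
Augment Well→M1→M4→Ref: bottleneck 4, flow now 7.
Augment Well→M1→P5→Ref: bottleneck 2, flow now 9.
Augment Well→M1→M2→Ref: bottleneck 2, flow now 11.
No augmenting path remains; maximum flow = 11.
By max-flow min-cut, the minimum cut capacity equals the max flow.
In the residual graph, reachable from Well: {Well, P4}.
Min-cut edges: Well→M1 (8), P4→P5 (3); capacity 8 + 3 = 11.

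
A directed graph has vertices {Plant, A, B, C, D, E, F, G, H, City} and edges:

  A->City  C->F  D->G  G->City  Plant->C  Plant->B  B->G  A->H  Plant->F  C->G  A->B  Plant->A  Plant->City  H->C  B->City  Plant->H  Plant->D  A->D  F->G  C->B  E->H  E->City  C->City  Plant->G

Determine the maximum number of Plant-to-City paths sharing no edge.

Assign every edge capacity 1; by Menger, the answer equals the max flow.
Path Plant→City (+1); total 1.
Path Plant→A→City (+1); total 2.
Path Plant→B→City (+1); total 3.
Path Plant→C→City (+1); total 4.
Path Plant→G→City (+1); total 5.
No residual Plant→City path; max flow = 5.
Certifying cut of size 5: {B→City, C→City, G→City, Plant→A, Plant→City}.

5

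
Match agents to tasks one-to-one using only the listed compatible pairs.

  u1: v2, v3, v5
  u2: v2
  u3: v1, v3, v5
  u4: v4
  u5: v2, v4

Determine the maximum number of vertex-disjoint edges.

4

Unit-capacity flow: source→left, listed edges, right→sink; max matching = max flow.
Augmenting path u1→v2 (+1); matched 1.
Augmenting path u3→v1 (+1); matched 2.
Augmenting path u4→v4 (+1); matched 3.
Augmenting path u2→v2→u1→v3 (+1); matched 4.
No augmenting path remains; maximum matching = 4.
König certificate: {u1, u3, v2, v4} is a vertex cover of size 4 (every listed pair touches it), so no matching can be larger.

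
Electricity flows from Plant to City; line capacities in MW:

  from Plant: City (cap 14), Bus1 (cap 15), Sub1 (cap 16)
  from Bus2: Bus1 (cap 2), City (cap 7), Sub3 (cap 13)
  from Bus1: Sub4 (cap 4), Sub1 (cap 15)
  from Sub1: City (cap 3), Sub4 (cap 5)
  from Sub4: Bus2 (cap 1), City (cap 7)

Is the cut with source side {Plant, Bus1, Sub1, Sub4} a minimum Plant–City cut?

Yes — it is a minimum cut (capacity 25).

Given cut capacity: 14 + 3 + 1 + 7 = 25.
Augment Plant→City: bottleneck 14, flow now 14.
Augment Plant→Sub1→City: bottleneck 3, flow now 17.
Augment Plant→Bus1→Sub4→City: bottleneck 4, flow now 21.
Augment Plant→Sub1→Sub4→City: bottleneck 3, flow now 24.
Augment Plant→Sub1→Sub4→Bus2→City: bottleneck 1, flow now 25.
No augmenting path remains; maximum flow = 25.
Cut capacity 25 equals the max flow, so it is a minimum cut.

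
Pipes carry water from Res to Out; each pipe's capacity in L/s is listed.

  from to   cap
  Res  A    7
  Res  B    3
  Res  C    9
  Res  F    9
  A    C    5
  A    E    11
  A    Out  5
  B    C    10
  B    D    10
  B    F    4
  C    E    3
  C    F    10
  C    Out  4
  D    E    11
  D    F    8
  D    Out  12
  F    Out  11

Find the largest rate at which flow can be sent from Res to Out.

23

Augment Res→A→Out: bottleneck 5, flow now 5.
Augment Res→C→Out: bottleneck 4, flow now 9.
Augment Res→F→Out: bottleneck 9, flow now 18.
Augment Res→B→D→Out: bottleneck 3, flow now 21.
Augment Res→C→F→Out: bottleneck 2, flow now 23.
No augmenting path remains; maximum flow = 23.
In the residual graph, reachable from Res: {Res, A, C, E, F}.
Min-cut edges: Res→B (3), A→Out (5), C→Out (4), F→Out (11); capacity 3 + 5 + 4 + 11 = 23.
This cut is saturated, so no flow can exceed 23.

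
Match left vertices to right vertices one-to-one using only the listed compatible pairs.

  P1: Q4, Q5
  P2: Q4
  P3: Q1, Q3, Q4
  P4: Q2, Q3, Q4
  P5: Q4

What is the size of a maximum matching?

4

Unit-capacity flow: source→left, listed edges, right→sink; max matching = max flow.
Augmenting path P1→Q4 (+1); matched 1.
Augmenting path P3→Q1 (+1); matched 2.
Augmenting path P4→Q2 (+1); matched 3.
Augmenting path P2→Q4→P1→Q5 (+1); matched 4.
No augmenting path remains; maximum matching = 4.
König certificate: {P1, P3, P4, Q4} is a vertex cover of size 4 (every listed pair touches it), so no matching can be larger.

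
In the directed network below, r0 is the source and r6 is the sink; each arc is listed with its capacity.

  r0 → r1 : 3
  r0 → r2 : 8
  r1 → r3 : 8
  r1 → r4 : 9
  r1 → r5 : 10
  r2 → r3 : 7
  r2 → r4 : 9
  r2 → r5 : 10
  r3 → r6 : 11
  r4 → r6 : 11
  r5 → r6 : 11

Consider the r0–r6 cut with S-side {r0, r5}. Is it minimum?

No — its capacity is 22, but the minimum cut has capacity 11.

Given cut capacity: 3 + 8 + 11 = 22.
Augment r0→r1→r3→r6: bottleneck 3, flow now 3.
Augment r0→r2→r3→r6: bottleneck 7, flow now 10.
Augment r0→r2→r4→r6: bottleneck 1, flow now 11.
No augmenting path remains; maximum flow = 11.
In the residual graph, reachable from r0: {r0}.
Min-cut edges: r0→r1 (3), r0→r2 (8); capacity 3 + 8 = 11.
Cut capacity 22 exceeds the max flow 11, so it is not minimum.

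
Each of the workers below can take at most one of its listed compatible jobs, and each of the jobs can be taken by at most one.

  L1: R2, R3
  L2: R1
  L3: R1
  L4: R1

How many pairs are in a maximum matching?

2

Unit-capacity flow: source→left, listed edges, right→sink; max matching = max flow.
Augmenting path L1→R2 (+1); matched 1.
Augmenting path L2→R1 (+1); matched 2.
No augmenting path remains; maximum matching = 2.
König certificate: {L1, R1} is a vertex cover of size 2 (every listed pair touches it), so no matching can be larger.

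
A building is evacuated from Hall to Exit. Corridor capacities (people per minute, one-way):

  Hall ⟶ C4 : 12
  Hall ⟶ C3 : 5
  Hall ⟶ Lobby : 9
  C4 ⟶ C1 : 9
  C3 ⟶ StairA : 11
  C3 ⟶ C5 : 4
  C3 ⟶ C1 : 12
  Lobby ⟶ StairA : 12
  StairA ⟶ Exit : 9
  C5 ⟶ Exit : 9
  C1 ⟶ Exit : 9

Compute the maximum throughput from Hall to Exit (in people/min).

22

Augment Hall→C4→C1→Exit: bottleneck 9, flow now 9.
Augment Hall→C3→StairA→Exit: bottleneck 5, flow now 14.
Augment Hall→Lobby→StairA→Exit: bottleneck 4, flow now 18.
Augment Hall→Lobby→StairA→C3→C5→Exit: bottleneck 4, flow now 22. (uses reverse residual edge)
No augmenting path remains; maximum flow = 22.
In the residual graph, reachable from Hall: {Hall, C4, C3, Lobby, StairA, C1}.
Min-cut edges: C3→C5 (4), StairA→Exit (9), C1→Exit (9); capacity 4 + 9 + 9 = 22.
This cut is saturated, so no flow can exceed 22.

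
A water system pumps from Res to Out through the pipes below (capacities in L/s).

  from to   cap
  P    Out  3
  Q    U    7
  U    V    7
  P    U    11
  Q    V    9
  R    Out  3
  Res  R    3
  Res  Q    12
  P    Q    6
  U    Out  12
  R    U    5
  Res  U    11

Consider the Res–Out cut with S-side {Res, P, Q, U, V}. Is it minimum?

No — its capacity is 18, but the minimum cut has capacity 15.

Given cut capacity: 3 + 3 + 12 = 18.
Augment Res→R→Out: bottleneck 3, flow now 3.
Augment Res→U→Out: bottleneck 11, flow now 14.
Augment Res→Q→U→Out: bottleneck 1, flow now 15.
No augmenting path remains; maximum flow = 15.
In the residual graph, reachable from Res: {Res, Q, U, V}.
Min-cut edges: Res→R (3), U→Out (12); capacity 3 + 12 = 15.
Cut capacity 18 exceeds the max flow 15, so it is not minimum.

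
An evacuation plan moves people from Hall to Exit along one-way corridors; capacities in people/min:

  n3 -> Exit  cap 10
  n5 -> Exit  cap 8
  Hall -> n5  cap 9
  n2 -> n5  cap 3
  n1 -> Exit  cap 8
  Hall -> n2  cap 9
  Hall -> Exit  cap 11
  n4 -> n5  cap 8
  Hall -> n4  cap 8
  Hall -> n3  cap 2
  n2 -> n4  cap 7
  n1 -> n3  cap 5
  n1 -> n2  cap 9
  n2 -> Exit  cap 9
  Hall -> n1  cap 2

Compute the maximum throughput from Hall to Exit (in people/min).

32

Augment Hall→Exit: bottleneck 11, flow now 11.
Augment Hall→n1→Exit: bottleneck 2, flow now 13.
Augment Hall→n2→Exit: bottleneck 9, flow now 22.
Augment Hall→n3→Exit: bottleneck 2, flow now 24.
Augment Hall→n5→Exit: bottleneck 8, flow now 32.
No augmenting path remains; maximum flow = 32.
In the residual graph, reachable from Hall: {Hall, n4, n5}.
Min-cut edges: Hall→n1 (2), Hall→n2 (9), Hall→n3 (2), Hall→Exit (11), n5→Exit (8); capacity 2 + 9 + 2 + 11 + 8 = 32.
This cut is saturated, so no flow can exceed 32.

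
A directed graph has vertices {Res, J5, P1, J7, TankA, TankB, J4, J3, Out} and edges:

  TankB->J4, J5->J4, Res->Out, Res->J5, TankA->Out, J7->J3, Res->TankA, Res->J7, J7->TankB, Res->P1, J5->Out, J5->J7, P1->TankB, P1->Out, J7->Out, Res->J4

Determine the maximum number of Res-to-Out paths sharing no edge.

Assign every edge capacity 1; by Menger, the answer equals the max flow.
Path Res→Out (+1); total 1.
Path Res→J5→Out (+1); total 2.
Path Res→P1→Out (+1); total 3.
Path Res→J7→Out (+1); total 4.
Path Res→TankA→Out (+1); total 5.
No residual Res→Out path; max flow = 5.
Certifying cut of size 5: {Res→J5, Res→J7, Res→Out, Res→P1, Res→TankA}.

5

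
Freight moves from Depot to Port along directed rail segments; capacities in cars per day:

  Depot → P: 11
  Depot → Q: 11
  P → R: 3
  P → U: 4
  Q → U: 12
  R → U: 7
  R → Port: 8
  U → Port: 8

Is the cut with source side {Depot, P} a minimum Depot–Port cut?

Given cut capacity: 11 + 3 + 4 = 18.
Augment Depot→P→R→Port: bottleneck 3, flow now 3.
Augment Depot→P→U→Port: bottleneck 4, flow now 7.
Augment Depot→Q→U→Port: bottleneck 4, flow now 11.
No augmenting path remains; maximum flow = 11.
In the residual graph, reachable from Depot: {Depot, P, Q, U}.
Min-cut edges: P→R (3), U→Port (8); capacity 3 + 8 = 11.
Cut capacity 18 exceeds the max flow 11, so it is not minimum.

No — its capacity is 18, but the minimum cut has capacity 11.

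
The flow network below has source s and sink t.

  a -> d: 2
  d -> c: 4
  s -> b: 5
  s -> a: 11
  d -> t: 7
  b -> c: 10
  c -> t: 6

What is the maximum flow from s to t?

Augment s→a→d→t: bottleneck 2, flow now 2.
Augment s→b→c→t: bottleneck 5, flow now 7.
No augmenting path remains; maximum flow = 7.
In the residual graph, reachable from s: {s, a}.
Min-cut edges: s→b (5), a→d (2); capacity 5 + 2 = 7.
This cut is saturated, so no flow can exceed 7.

7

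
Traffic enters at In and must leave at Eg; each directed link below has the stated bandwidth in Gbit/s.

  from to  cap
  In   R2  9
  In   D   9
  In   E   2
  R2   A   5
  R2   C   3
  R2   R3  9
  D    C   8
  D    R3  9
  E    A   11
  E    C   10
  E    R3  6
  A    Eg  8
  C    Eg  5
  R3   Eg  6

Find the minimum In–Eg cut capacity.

Augment In→R2→A→Eg: bottleneck 5, flow now 5.
Augment In→R2→C→Eg: bottleneck 3, flow now 8.
Augment In→R2→R3→Eg: bottleneck 1, flow now 9.
Augment In→D→C→Eg: bottleneck 2, flow now 11.
Augment In→D→R3→Eg: bottleneck 5, flow now 16.
Augment In→E→A→Eg: bottleneck 2, flow now 18.
No augmenting path remains; maximum flow = 18.
By max-flow min-cut, the minimum cut capacity equals the max flow.
In the residual graph, reachable from In: {In, R2, D, C, R3}.
Min-cut edges: In→E (2), R2→A (5), C→Eg (5), R3→Eg (6); capacity 2 + 5 + 5 + 6 = 18.

18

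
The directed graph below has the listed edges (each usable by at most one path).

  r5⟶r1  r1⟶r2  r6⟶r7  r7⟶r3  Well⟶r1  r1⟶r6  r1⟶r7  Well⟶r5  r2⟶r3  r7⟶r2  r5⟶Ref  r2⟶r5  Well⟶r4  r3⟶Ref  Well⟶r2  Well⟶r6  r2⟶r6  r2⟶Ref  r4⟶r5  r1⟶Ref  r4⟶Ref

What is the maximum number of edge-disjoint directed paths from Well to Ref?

Assign every edge capacity 1; by Menger, the answer equals the max flow.
Path Well→r1→Ref (+1); total 1.
Path Well→r2→Ref (+1); total 2.
Path Well→r4→Ref (+1); total 3.
Path Well→r5→Ref (+1); total 4.
Path Well→r6→r7→r3→Ref (+1); total 5.
No residual Well→Ref path; max flow = 5.
Certifying cut of size 5: {Well→r1, Well→r2, Well→r4, Well→r5, Well→r6}.

5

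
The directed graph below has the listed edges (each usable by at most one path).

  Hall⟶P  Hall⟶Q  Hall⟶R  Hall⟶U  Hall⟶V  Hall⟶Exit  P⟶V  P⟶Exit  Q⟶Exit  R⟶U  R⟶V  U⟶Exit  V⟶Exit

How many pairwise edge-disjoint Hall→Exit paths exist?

5

Assign every edge capacity 1; by Menger, the answer equals the max flow.
Path Hall→Exit (+1); total 1.
Path Hall→P→Exit (+1); total 2.
Path Hall→Q→Exit (+1); total 3.
Path Hall→U→Exit (+1); total 4.
Path Hall→V→Exit (+1); total 5.
No residual Hall→Exit path; max flow = 5.
Certifying cut of size 5: {Hall→Exit, Hall→P, Hall→Q, U→Exit, V→Exit}.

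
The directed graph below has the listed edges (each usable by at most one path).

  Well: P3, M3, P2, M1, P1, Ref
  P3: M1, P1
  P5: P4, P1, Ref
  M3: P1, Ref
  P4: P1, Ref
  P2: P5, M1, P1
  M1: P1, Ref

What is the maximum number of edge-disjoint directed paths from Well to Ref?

Assign every edge capacity 1; by Menger, the answer equals the max flow.
Path Well→Ref (+1); total 1.
Path Well→M3→Ref (+1); total 2.
Path Well→M1→Ref (+1); total 3.
Path Well→P2→P5→Ref (+1); total 4.
No residual Well→Ref path; max flow = 4.
Certifying cut of size 4: {M1→Ref, Well→M3, Well→P2, Well→Ref}.

4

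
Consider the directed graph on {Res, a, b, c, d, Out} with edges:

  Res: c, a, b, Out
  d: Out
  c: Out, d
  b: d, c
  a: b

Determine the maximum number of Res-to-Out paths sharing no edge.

Assign every edge capacity 1; by Menger, the answer equals the max flow.
Path Res→Out (+1); total 1.
Path Res→c→Out (+1); total 2.
Path Res→b→d→Out (+1); total 3.
No residual Res→Out path; max flow = 3.
Certifying cut of size 3: {Res→Out, c→Out, d→Out}.

3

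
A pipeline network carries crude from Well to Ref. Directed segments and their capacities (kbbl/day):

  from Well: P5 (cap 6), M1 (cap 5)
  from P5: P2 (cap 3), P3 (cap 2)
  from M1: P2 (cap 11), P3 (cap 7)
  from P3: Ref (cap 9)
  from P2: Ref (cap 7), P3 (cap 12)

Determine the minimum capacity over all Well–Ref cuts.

10

Augment Well→P5→P3→Ref: bottleneck 2, flow now 2.
Augment Well→P5→P2→Ref: bottleneck 3, flow now 5.
Augment Well→M1→P3→Ref: bottleneck 5, flow now 10.
No augmenting path remains; maximum flow = 10.
By max-flow min-cut, the minimum cut capacity equals the max flow.
In the residual graph, reachable from Well: {Well, P5}.
Min-cut edges: Well→M1 (5), P5→P3 (2), P5→P2 (3); capacity 5 + 2 + 3 = 10.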